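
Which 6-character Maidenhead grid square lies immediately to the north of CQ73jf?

CQ73jg

Latitude subsquare f = 5; +1 → 6 = g.
The longitude characters are unchanged.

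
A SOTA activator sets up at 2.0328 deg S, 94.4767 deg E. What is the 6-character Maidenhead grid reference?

Add 180° to longitude and 90° to latitude: 274.4767, 87.9672.
Field: lon ⌊274.4767/20⌋ = 13 → N; lat ⌊87.9672/10⌋ = 8 → I.
Square: lon ⌊14.4767/2⌋ = 7; lat ⌊7.9672/1⌋ = 7.
Subsquare: lon ⌊0.4767/0.0833333⌋ = 5 → f; lat ⌊0.9672/0.0416667⌋ = 23 → x.

NI77fx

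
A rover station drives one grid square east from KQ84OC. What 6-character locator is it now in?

KQ84pc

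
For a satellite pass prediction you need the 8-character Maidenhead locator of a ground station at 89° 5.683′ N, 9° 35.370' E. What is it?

Add 180° to longitude and 90° to latitude: 189.58950, 179.09472.
Field (20°×10°, letters A–R): 189.58950/20 → 9 → J, 179.09472/10 → 17 → R; chars JR.
Square (2°×1°, digits 0–9): 9.58950/2 → 4, 9.09472/1 → 9; chars 49.
Subsquare (5′×2.5′, letters a–x): 1.58950/0.0833333 → 19 → t, 0.09472/0.0416667 → 2 → c; chars tc.
Extended square (30″×15″, digits 0–9): 0.00617/0.00833333 → 0, 0.01138/0.00416667 → 2; chars 02.

JR49tc02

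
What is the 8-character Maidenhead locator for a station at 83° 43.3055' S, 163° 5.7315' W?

AA86kg86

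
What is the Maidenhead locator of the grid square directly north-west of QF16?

QF07

Longitude square 1; −1 → 0.
Latitude square 6; +1 → 7.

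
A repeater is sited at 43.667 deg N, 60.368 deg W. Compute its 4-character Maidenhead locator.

FN93

Shift to the Maidenhead origin (180°W, 90°S): lon 119.63, lat 133.67.
Field (20°×10°, letters A–R): lon ⌊119.63/20⌋ = 5 → F; lat ⌊133.67/10⌋ = 13 → N.
Square (2°×1°, digits 0–9): lon ⌊19.63/2⌋ = 9; lat ⌊3.67/1⌋ = 3.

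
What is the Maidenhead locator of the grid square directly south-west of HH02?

GH91

Longitude square 0; −1 → -1, wraps to 9, carry into field.
Longitude field H = 7; −1 → 6 = G.
Latitude square 2; −1 → 1.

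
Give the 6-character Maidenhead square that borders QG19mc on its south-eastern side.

QG19nb

Longitude subsquare m = 12; +1 → 13 = n.
Latitude subsquare c = 2; −1 → 1 = b.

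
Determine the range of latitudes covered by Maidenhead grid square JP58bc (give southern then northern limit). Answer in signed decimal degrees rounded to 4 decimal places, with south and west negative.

68.0833, 68.1250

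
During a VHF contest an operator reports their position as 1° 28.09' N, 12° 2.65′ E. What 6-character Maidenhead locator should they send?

JJ61al

Offset from 180°W / 90°S: lon 192.0442°, lat 91.4682°.
Field: 192.0442/20 → 9 → J, 91.4682/10 → 9 → J; chars JJ.
Square: 12.0442/2 → 6, 1.4682/1 → 1; chars 61.
Subsquare: 0.0442/0.0833333 → 0 → a, 0.4682/0.0416667 → 11 → l; chars al.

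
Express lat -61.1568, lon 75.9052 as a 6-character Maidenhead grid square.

Add 180° to longitude and 90° to latitude: 255.9052, 28.8432.
Field (20°×10°, letters A–R): lon ⌊255.9052/20⌋ = 12 → M; lat ⌊28.8432/10⌋ = 2 → C.
Square (2°×1°, digits 0–9): lon ⌊15.9052/2⌋ = 7; lat ⌊8.8432/1⌋ = 8.
Subsquare (5′×2.5′, letters a–x): lon ⌊1.9052/0.0833333⌋ = 22 → w; lat ⌊0.8432/0.0416667⌋ = 20 → u.

MC78wu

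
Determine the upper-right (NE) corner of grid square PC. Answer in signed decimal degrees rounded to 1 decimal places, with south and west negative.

-60.0, 140.0

Field P=15, C=2: +15·20° lon, +2·10° lat → SW at lon 120°, lat -70°.
Cell spans 20° lon × 10° lat. NE corner is SW corner plus one full cell.
latitude -60.0, longitude 140.0.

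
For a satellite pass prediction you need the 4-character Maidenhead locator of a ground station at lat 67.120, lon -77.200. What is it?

FP17

Shift to the Maidenhead origin (180°W, 90°S): lon 102.80, lat 157.12.
Field: 102.80/20 → 5 → F, 157.12/10 → 15 → P; chars FP.
Square: 2.80/2 → 1, 7.12/1 → 7; chars 17.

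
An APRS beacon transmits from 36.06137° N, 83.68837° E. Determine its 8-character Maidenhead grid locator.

NM16ub24

Offset from 180°W / 90°S: lon 263.68837°, lat 126.06137°.
Field (20°×10°, letters A–R): lon ⌊263.68837/20⌋ = 13 → N; lat ⌊126.06137/10⌋ = 12 → M.
Square (2°×1°, digits 0–9): lon ⌊3.68837/2⌋ = 1; lat ⌊6.06137/1⌋ = 6.
Subsquare (5′×2.5′, letters a–x): lon ⌊1.68837/0.0833333⌋ = 20 → u; lat ⌊0.06137/0.0416667⌋ = 1 → b.
Extended square (30″×15″, digits 0–9): lon ⌊0.02170/0.00833333⌋ = 2; lat ⌊0.01970/0.00416667⌋ = 4.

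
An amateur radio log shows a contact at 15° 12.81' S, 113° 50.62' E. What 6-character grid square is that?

OH64ws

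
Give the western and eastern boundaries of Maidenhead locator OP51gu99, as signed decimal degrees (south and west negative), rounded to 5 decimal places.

110.57500, 110.58333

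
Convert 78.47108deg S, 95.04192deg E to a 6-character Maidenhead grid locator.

NB71mm

Shift to the Maidenhead origin (180°W, 90°S): lon 275.0419, lat 11.5289.
Field: lon ⌊275.0419/20⌋ = 13 → N; lat ⌊11.5289/10⌋ = 1 → B.
Square: lon ⌊15.0419/2⌋ = 7; lat ⌊1.5289/1⌋ = 1.
Subsquare: lon ⌊1.0419/0.0833333⌋ = 12 → m; lat ⌊0.5289/0.0416667⌋ = 12 → m.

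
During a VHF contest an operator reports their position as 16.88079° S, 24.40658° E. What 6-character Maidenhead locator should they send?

KH23ec

Shift to the Maidenhead origin (180°W, 90°S): lon 204.4066, lat 73.1192.
Field: lon ⌊204.4066/20⌋ = 10 → K; lat ⌊73.1192/10⌋ = 7 → H.
Square: lon ⌊4.4066/2⌋ = 2; lat ⌊3.1192/1⌋ = 3.
Subsquare: lon ⌊0.4066/0.0833333⌋ = 4 → e; lat ⌊0.1192/0.0416667⌋ = 2 → c.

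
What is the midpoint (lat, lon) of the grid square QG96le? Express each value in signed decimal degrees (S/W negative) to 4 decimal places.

-23.8125, 158.9583

Field Q=16, G=6: +16·20° lon, +6·10° lat → SW at lon 140°, lat -30°.
Square 9, 6: +9·2° lon, +6·1° lat → SW at lon 158°, lat -24°.
Subsquare l=11, e=4: +11·0.0833333° lon, +4·0.0416667° lat → SW at lon 158.917°, lat -23.8333°.
Cell spans 0.0833333° lon × 0.0416667° lat. Centre is SW corner plus half of each.
latitude -23.8125, longitude 158.9583.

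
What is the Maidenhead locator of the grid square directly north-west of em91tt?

EM91su

Longitude subsquare t = 19; −1 → 18 = s.
Latitude subsquare t = 19; +1 → 20 = u.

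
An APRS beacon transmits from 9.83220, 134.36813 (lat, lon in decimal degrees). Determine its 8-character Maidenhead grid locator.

PJ79et49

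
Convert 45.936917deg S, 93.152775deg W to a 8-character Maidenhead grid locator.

Shift to the Maidenhead origin (180°W, 90°S): lon 86.84722, lat 44.06308.
Field (20°×10°, letters A–R): lon ⌊86.84722/20⌋ = 4 → E; lat ⌊44.06308/10⌋ = 4 → E.
Square (2°×1°, digits 0–9): lon ⌊6.84722/2⌋ = 3; lat ⌊4.06308/1⌋ = 4.
Subsquare (5′×2.5′, letters a–x): lon ⌊0.84722/0.0833333⌋ = 10 → k; lat ⌊0.06308/0.0416667⌋ = 1 → b.
Extended square (30″×15″, digits 0–9): lon ⌊0.01389/0.00833333⌋ = 1; lat ⌊0.02142/0.00416667⌋ = 5.

EE34kb15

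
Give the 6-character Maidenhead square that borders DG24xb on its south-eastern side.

DG34aa

Longitude subsquare x = 23; +1 → 24, wraps to 0 = a, carry into square.
Longitude square 2; +1 → 3.
Latitude subsquare b = 1; −1 → 0 = a.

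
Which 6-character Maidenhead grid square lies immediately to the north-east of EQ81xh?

EQ91ai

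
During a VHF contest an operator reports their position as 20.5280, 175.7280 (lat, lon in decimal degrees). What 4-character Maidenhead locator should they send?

RL70

Add 180° to longitude and 90° to latitude: 355.73, 110.53.
Field: lon ⌊355.73/20⌋ = 17 → R; lat ⌊110.53/10⌋ = 11 → L.
Square: lon ⌊15.73/2⌋ = 7; lat ⌊0.53/1⌋ = 0.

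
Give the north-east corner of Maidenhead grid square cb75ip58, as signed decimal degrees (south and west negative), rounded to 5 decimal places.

-74.33750, -125.28333

Field C=2, B=1: +2·20° lon, +1·10° lat → SW at lon -140°, lat -80°.
Square 7, 5: +7·2° lon, +5·1° lat → SW at lon -126°, lat -75°.
Subsquare i=8, p=15: +8·0.0833333° lon, +15·0.0416667° lat → SW at lon -125.333°, lat -74.375°.
Extended square 5, 8: +5·0.00833333° lon, +8·0.00416667° lat → SW at lon -125.292°, lat -74.3417°.
Cell spans 0.00833333° lon × 0.00416667° lat. NE corner is SW corner plus one full cell.
latitude -74.33750, longitude -125.28333.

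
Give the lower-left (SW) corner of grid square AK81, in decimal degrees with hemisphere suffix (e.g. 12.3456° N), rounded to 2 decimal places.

Field A=0, K=10: +0·20° lon, +10·10° lat → SW at lon -180°, lat 10°.
Square 8, 1: +8·2° lon, +1·1° lat → SW at lon -164°, lat 11°.
latitude 11.00° N, longitude 164.00° W.

11.00° N, 164.00° W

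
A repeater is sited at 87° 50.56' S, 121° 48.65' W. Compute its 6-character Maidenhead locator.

Add 180° to longitude and 90° to latitude: 58.1892, 2.1573.
Field (20°×10°, letters A–R): 58.1892/20 → 2 → C, 2.1573/10 → 0 → A; chars CA.
Square (2°×1°, digits 0–9): 18.1892/2 → 9, 2.1573/1 → 2; chars 92.
Subsquare (5′×2.5′, letters a–x): 0.1892/0.0833333 → 2 → c, 0.1573/0.0416667 → 3 → d; chars cd.

CA92cd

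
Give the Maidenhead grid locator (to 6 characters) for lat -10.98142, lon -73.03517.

Offset from 180°W / 90°S: lon 106.9648°, lat 79.0186°.
Field (20°×10°, letters A–R): lon ⌊106.9648/20⌋ = 5 → F; lat ⌊79.0186/10⌋ = 7 → H.
Square (2°×1°, digits 0–9): lon ⌊6.9648/2⌋ = 3; lat ⌊9.0186/1⌋ = 9.
Subsquare (5′×2.5′, letters a–x): lon ⌊0.9648/0.0833333⌋ = 11 → l; lat ⌊0.0186/0.0416667⌋ = 0 → a.

FH39la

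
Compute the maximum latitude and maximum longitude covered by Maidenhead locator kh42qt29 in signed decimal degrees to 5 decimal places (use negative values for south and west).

Field K=10, H=7: +10·20° lon, +7·10° lat → SW at lon 20°, lat -20°.
Square 4, 2: +4·2° lon, +2·1° lat → SW at lon 28°, lat -18°.
Subsquare q=16, t=19: +16·0.0833333° lon, +19·0.0416667° lat → SW at lon 29.3333°, lat -17.2083°.
Extended square 2, 9: +2·0.00833333° lon, +9·0.00416667° lat → SW at lon 29.35°, lat -17.1708°.
Cell spans 0.00833333° lon × 0.00416667° lat. NE corner is SW corner plus one full cell.
latitude -17.16667, longitude 29.35833.

-17.16667, 29.35833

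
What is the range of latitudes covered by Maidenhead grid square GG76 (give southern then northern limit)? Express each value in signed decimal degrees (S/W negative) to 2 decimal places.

-24.00, -23.00

Field G=6, G=6: +6·20° lon, +6·10° lat → SW at lon -60°, lat -30°.
Square 7, 6: +7·2° lon, +6·1° lat → SW at lon -46°, lat -24°.
Cell spans 2° lon × 1° lat.
south -24.00, north -23.00.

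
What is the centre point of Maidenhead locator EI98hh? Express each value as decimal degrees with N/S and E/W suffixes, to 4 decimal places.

Field E=4, I=8: +4·20° lon, +8·10° lat → SW at lon -100°, lat -10°.
Square 9, 8: +9·2° lon, +8·1° lat → SW at lon -82°, lat -2°.
Subsquare h=7, h=7: +7·0.0833333° lon, +7·0.0416667° lat → SW at lon -81.4167°, lat -1.70833°.
Cell spans 0.0833333° lon × 0.0416667° lat. Centre is SW corner plus half of each.
latitude 1.6875° S, longitude 81.3750° W.

1.6875° S, 81.3750° W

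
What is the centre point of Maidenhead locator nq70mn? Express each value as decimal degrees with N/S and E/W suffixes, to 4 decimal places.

70.5625° N, 95.0417° E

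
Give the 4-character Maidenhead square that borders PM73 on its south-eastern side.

PM82

Longitude square 7; +1 → 8.
Latitude square 3; −1 → 2.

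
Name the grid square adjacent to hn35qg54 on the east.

HN35qg64

Longitude extended square 5; +1 → 6.
The latitude characters are unchanged.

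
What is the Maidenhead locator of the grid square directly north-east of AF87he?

AF87if

Longitude subsquare h = 7; +1 → 8 = i.
Latitude subsquare e = 4; +1 → 5 = f.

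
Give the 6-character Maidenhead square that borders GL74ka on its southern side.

Latitude subsquare a = 0; −1 → -1, wraps to 23 = x, carry into square.
Latitude square 4; −1 → 3.
The longitude characters are unchanged.

GL73kx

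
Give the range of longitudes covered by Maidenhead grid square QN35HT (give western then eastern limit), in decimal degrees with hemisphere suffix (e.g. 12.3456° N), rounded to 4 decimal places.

146.5833° E, 146.6667° E

Field Q=16, N=13: +16·20° lon, +13·10° lat → SW at lon 140°, lat 40°.
Square 3, 5: +3·2° lon, +5·1° lat → SW at lon 146°, lat 45°.
Subsquare h=7, t=19: +7·0.0833333° lon, +19·0.0416667° lat → SW at lon 146.583°, lat 45.7917°.
Cell spans 0.0833333° lon × 0.0416667° lat.
west 146.5833° E, east 146.6667° E.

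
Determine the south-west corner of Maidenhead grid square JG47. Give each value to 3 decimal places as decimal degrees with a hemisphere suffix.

23.000° S, 8.000° E

Field J=9, G=6: +9·20° lon, +6·10° lat → SW at lon 0°, lat -30°.
Square 4, 7: +4·2° lon, +7·1° lat → SW at lon 8°, lat -23°.
latitude 23.000° S, longitude 8.000° E.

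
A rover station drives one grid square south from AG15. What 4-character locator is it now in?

AG14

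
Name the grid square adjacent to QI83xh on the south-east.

Longitude subsquare x = 23; +1 → 24, wraps to 0 = a, carry into square.
Longitude square 8; +1 → 9.
Latitude subsquare h = 7; −1 → 6 = g.

QI93ag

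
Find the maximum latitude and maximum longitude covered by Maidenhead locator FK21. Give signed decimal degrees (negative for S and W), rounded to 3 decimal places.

Field F=5, K=10: +5·20° lon, +10·10° lat → SW at lon -80°, lat 10°.
Square 2, 1: +2·2° lon, +1·1° lat → SW at lon -76°, lat 11°.
Cell spans 2° lon × 1° lat. NE corner is SW corner plus one full cell.
latitude 12.000, longitude -74.000.

12.000, -74.000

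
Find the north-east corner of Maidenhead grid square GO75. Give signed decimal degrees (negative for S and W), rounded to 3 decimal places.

56.000, -44.000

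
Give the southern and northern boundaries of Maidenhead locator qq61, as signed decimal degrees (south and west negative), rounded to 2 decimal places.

Field Q=16, Q=16: +16·20° lon, +16·10° lat → SW at lon 140°, lat 70°.
Square 6, 1: +6·2° lon, +1·1° lat → SW at lon 152°, lat 71°.
Cell spans 2° lon × 1° lat.
south 71.00, north 72.00.

71.00, 72.00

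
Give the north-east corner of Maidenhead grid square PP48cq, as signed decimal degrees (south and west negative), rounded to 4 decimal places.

Field P=15, P=15: +15·20° lon, +15·10° lat → SW at lon 120°, lat 60°.
Square 4, 8: +4·2° lon, +8·1° lat → SW at lon 128°, lat 68°.
Subsquare c=2, q=16: +2·0.0833333° lon, +16·0.0416667° lat → SW at lon 128.167°, lat 68.6667°.
Cell spans 0.0833333° lon × 0.0416667° lat. NE corner is SW corner plus one full cell.
latitude 68.7083, longitude 128.2500.

68.7083, 128.2500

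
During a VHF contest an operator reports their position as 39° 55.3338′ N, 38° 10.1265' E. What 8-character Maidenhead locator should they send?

Add 180° to longitude and 90° to latitude: 218.16877, 129.92223.
Field: lon ⌊218.16877/20⌋ = 10 → K; lat ⌊129.92223/10⌋ = 12 → M.
Square: lon ⌊18.16877/2⌋ = 9; lat ⌊9.92223/1⌋ = 9.
Subsquare: lon ⌊0.16877/0.0833333⌋ = 2 → c; lat ⌊0.92223/0.0416667⌋ = 22 → w.
Extended square: lon ⌊0.00211/0.00833333⌋ = 0; lat ⌊0.00556/0.00416667⌋ = 1.

KM99cw01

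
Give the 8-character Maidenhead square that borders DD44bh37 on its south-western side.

DD44bh26

Longitude extended square 3; −1 → 2.
Latitude extended square 7; −1 → 6.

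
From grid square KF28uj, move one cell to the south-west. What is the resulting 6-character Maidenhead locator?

Longitude subsquare u = 20; −1 → 19 = t.
Latitude subsquare j = 9; −1 → 8 = i.

KF28ti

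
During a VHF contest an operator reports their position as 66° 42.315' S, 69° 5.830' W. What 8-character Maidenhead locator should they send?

FC53kh80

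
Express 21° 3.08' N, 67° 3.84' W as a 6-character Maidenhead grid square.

FL61lb

Shift to the Maidenhead origin (180°W, 90°S): lon 112.9360, lat 111.0513.
Field: lon ⌊112.9360/20⌋ = 5 → F; lat ⌊111.0513/10⌋ = 11 → L.
Square: lon ⌊12.9360/2⌋ = 6; lat ⌊1.0513/1⌋ = 1.
Subsquare: lon ⌊0.9360/0.0833333⌋ = 11 → l; lat ⌊0.0513/0.0416667⌋ = 1 → b.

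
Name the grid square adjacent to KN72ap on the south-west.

Longitude subsquare a = 0; −1 → -1, wraps to 23 = x, carry into square.
Longitude square 7; −1 → 6.
Latitude subsquare p = 15; −1 → 14 = o.

KN62xo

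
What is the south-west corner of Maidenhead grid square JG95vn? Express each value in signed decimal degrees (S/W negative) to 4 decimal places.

-24.4583, 19.7500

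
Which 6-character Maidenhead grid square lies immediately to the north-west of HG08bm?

Longitude subsquare b = 1; −1 → 0 = a.
Latitude subsquare m = 12; +1 → 13 = n.

HG08an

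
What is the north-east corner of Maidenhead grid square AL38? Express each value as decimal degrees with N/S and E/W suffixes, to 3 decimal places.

29.000° N, 172.000° W

Field A=0, L=11: +0·20° lon, +11·10° lat → SW at lon -180°, lat 20°.
Square 3, 8: +3·2° lon, +8·1° lat → SW at lon -174°, lat 28°.
Cell spans 2° lon × 1° lat. NE corner is SW corner plus one full cell.
latitude 29.000° N, longitude 172.000° W.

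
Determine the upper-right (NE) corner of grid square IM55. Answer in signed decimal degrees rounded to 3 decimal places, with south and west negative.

Field I=8, M=12: +8·20° lon, +12·10° lat → SW at lon -20°, lat 30°.
Square 5, 5: +5·2° lon, +5·1° lat → SW at lon -10°, lat 35°.
Cell spans 2° lon × 1° lat. NE corner is SW corner plus one full cell.
latitude 36.000, longitude -8.000.

36.000, -8.000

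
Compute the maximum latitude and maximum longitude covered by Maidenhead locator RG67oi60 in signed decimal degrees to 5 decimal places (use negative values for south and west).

-22.66250, 173.22500

Field R=17, G=6: +17·20° lon, +6·10° lat → SW at lon 160°, lat -30°.
Square 6, 7: +6·2° lon, +7·1° lat → SW at lon 172°, lat -23°.
Subsquare o=14, i=8: +14·0.0833333° lon, +8·0.0416667° lat → SW at lon 173.167°, lat -22.6667°.
Extended square 6, 0: +6·0.00833333° lon, +0·0.00416667° lat → SW at lon 173.217°, lat -22.6667°.
Cell spans 0.00833333° lon × 0.00416667° lat. NE corner is SW corner plus one full cell.
latitude -22.66250, longitude 173.22500.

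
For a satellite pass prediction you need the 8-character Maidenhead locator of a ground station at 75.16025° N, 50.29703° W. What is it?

Shift to the Maidenhead origin (180°W, 90°S): lon 129.70297, lat 165.16025.
Field: lon ⌊129.70297/20⌋ = 6 → G; lat ⌊165.16025/10⌋ = 16 → Q.
Square: lon ⌊9.70297/2⌋ = 4; lat ⌊5.16025/1⌋ = 5.
Subsquare: lon ⌊1.70297/0.0833333⌋ = 20 → u; lat ⌊0.16025/0.0416667⌋ = 3 → d.
Extended square: lon ⌊0.03630/0.00833333⌋ = 4; lat ⌊0.03525/0.00416667⌋ = 8.

GQ45ud48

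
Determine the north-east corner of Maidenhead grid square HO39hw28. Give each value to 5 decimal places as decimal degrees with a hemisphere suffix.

Field H=7, O=14: +7·20° lon, +14·10° lat → SW at lon -40°, lat 50°.
Square 3, 9: +3·2° lon, +9·1° lat → SW at lon -34°, lat 59°.
Subsquare h=7, w=22: +7·0.0833333° lon, +22·0.0416667° lat → SW at lon -33.4167°, lat 59.9167°.
Extended square 2, 8: +2·0.00833333° lon, +8·0.00416667° lat → SW at lon -33.4°, lat 59.95°.
Cell spans 0.00833333° lon × 0.00416667° lat. NE corner is SW corner plus one full cell.
latitude 59.95417° N, longitude 33.39167° W.

59.95417° N, 33.39167° W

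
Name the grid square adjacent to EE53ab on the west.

Longitude subsquare a = 0; −1 → -1, wraps to 23 = x, carry into square.
Longitude square 5; −1 → 4.
The latitude characters are unchanged.

EE43xb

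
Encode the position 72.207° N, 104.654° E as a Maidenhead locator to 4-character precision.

Shift to the Maidenhead origin (180°W, 90°S): lon 284.65, lat 162.21.
Field: lon ⌊284.65/20⌋ = 14 → O; lat ⌊162.21/10⌋ = 16 → Q.
Square: lon ⌊4.65/2⌋ = 2; lat ⌊2.21/1⌋ = 2.

OQ22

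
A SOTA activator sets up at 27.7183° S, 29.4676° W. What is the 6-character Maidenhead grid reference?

HG52gg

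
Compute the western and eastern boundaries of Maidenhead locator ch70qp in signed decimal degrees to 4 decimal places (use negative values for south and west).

Field C=2, H=7: +2·20° lon, +7·10° lat → SW at lon -140°, lat -20°.
Square 7, 0: +7·2° lon, +0·1° lat → SW at lon -126°, lat -20°.
Subsquare q=16, p=15: +16·0.0833333° lon, +15·0.0416667° lat → SW at lon -124.667°, lat -19.375°.
Cell spans 0.0833333° lon × 0.0416667° lat.
west -124.6667, east -124.5833.

-124.6667, -124.5833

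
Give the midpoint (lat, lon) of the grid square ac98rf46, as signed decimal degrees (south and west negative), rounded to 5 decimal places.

-61.76458, -160.54583

Field A=0, C=2: +0·20° lon, +2·10° lat → SW at lon -180°, lat -70°.
Square 9, 8: +9·2° lon, +8·1° lat → SW at lon -162°, lat -62°.
Subsquare r=17, f=5: +17·0.0833333° lon, +5·0.0416667° lat → SW at lon -160.583°, lat -61.7917°.
Extended square 4, 6: +4·0.00833333° lon, +6·0.00416667° lat → SW at lon -160.55°, lat -61.7667°.
Cell spans 0.00833333° lon × 0.00416667° lat. Centre is SW corner plus half of each.
latitude -61.76458, longitude -160.54583.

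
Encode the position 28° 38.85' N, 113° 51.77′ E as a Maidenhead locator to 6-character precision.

OL68wp

Shift to the Maidenhead origin (180°W, 90°S): lon 293.8628, lat 118.6475.
Field: lon ⌊293.8628/20⌋ = 14 → O; lat ⌊118.6475/10⌋ = 11 → L.
Square: lon ⌊13.8628/2⌋ = 6; lat ⌊8.6475/1⌋ = 8.
Subsquare: lon ⌊1.8628/0.0833333⌋ = 22 → w; lat ⌊0.6475/0.0416667⌋ = 15 → p.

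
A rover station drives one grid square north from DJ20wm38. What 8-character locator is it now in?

DJ20wm39

Latitude extended square 8; +1 → 9.
The longitude characters are unchanged.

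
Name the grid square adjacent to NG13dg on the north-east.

Longitude subsquare d = 3; +1 → 4 = e.
Latitude subsquare g = 6; +1 → 7 = h.

NG13eh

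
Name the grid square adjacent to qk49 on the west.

Longitude square 4; −1 → 3.
The latitude characters are unchanged.

QK39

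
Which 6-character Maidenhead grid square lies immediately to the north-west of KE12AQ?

KE02xr

Longitude subsquare a = 0; −1 → -1, wraps to 23 = x, carry into square.
Longitude square 1; −1 → 0.
Latitude subsquare q = 16; +1 → 17 = r.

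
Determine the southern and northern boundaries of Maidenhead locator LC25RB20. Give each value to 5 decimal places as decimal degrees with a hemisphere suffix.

64.95833° S, 64.95417° S

Field L=11, C=2: +11·20° lon, +2·10° lat → SW at lon 40°, lat -70°.
Square 2, 5: +2·2° lon, +5·1° lat → SW at lon 44°, lat -65°.
Subsquare r=17, b=1: +17·0.0833333° lon, +1·0.0416667° lat → SW at lon 45.4167°, lat -64.9583°.
Extended square 2, 0: +2·0.00833333° lon, +0·0.00416667° lat → SW at lon 45.4333°, lat -64.9583°.
Cell spans 0.00833333° lon × 0.00416667° lat.
south 64.95833° S, north 64.95417° S.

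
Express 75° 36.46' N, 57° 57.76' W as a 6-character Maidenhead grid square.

Shift to the Maidenhead origin (180°W, 90°S): lon 122.0373, lat 165.6077.
Field: 122.0373/20 → 6 → G, 165.6077/10 → 16 → Q; chars GQ.
Square: 2.0373/2 → 1, 5.6077/1 → 5; chars 15.
Subsquare: 0.0373/0.0833333 → 0 → a, 0.6077/0.0416667 → 14 → o; chars ao.

GQ15ao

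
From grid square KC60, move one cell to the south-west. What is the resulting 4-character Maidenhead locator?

KB59

Longitude square 6; −1 → 5.
Latitude square 0; −1 → -1, wraps to 9, carry into field.
Latitude field C = 2; −1 → 1 = B.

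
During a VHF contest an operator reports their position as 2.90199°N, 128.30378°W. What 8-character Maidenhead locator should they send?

Offset from 180°W / 90°S: lon 51.69622°, lat 92.90199°.
Field (20°×10°, letters A–R): lon ⌊51.69622/20⌋ = 2 → C; lat ⌊92.90199/10⌋ = 9 → J.
Square (2°×1°, digits 0–9): lon ⌊11.69622/2⌋ = 5; lat ⌊2.90199/1⌋ = 2.
Subsquare (5′×2.5′, letters a–x): lon ⌊1.69622/0.0833333⌋ = 20 → u; lat ⌊0.90199/0.0416667⌋ = 21 → v.
Extended square (30″×15″, digits 0–9): lon ⌊0.02955/0.00833333⌋ = 3; lat ⌊0.02699/0.00416667⌋ = 6.

CJ52uv36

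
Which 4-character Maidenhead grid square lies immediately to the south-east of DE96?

EE05

Longitude square 9; +1 → 10, wraps to 0, carry into field.
Longitude field D = 3; +1 → 4 = E.
Latitude square 6; −1 → 5.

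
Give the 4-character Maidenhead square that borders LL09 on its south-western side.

KL98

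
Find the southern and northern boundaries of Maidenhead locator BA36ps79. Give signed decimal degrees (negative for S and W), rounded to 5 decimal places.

-83.21250, -83.20833

Field B=1, A=0: +1·20° lon, +0·10° lat → SW at lon -160°, lat -90°.
Square 3, 6: +3·2° lon, +6·1° lat → SW at lon -154°, lat -84°.
Subsquare p=15, s=18: +15·0.0833333° lon, +18·0.0416667° lat → SW at lon -152.75°, lat -83.25°.
Extended square 7, 9: +7·0.00833333° lon, +9·0.00416667° lat → SW at lon -152.692°, lat -83.2125°.
Cell spans 0.00833333° lon × 0.00416667° lat.
south -83.21250, north -83.20833.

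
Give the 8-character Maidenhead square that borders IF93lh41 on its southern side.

IF93lh40

Latitude extended square 1; −1 → 0.
The longitude characters are unchanged.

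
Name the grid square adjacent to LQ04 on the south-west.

KQ93

Longitude square 0; −1 → -1, wraps to 9, carry into field.
Longitude field L = 11; −1 → 10 = K.
Latitude square 4; −1 → 3.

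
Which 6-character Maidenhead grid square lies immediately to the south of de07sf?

DE07se

Latitude subsquare f = 5; −1 → 4 = e.
The longitude characters are unchanged.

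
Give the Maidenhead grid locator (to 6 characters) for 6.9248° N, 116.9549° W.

Add 180° to longitude and 90° to latitude: 63.0451, 96.9248.
Field (20°×10°, letters A–R): 63.0451/20 → 3 → D, 96.9248/10 → 9 → J; chars DJ.
Square (2°×1°, digits 0–9): 3.0451/2 → 1, 6.9248/1 → 6; chars 16.
Subsquare (5′×2.5′, letters a–x): 1.0451/0.0833333 → 12 → m, 0.9248/0.0416667 → 22 → w; chars mw.

DJ16mw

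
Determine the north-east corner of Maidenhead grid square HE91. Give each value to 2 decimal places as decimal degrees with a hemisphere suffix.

Field H=7, E=4: +7·20° lon, +4·10° lat → SW at lon -40°, lat -50°.
Square 9, 1: +9·2° lon, +1·1° lat → SW at lon -22°, lat -49°.
Cell spans 2° lon × 1° lat. NE corner is SW corner plus one full cell.
latitude 48.00° S, longitude 20.00° W.

48.00° S, 20.00° W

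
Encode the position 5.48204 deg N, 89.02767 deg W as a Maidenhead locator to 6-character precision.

EJ55ll

Add 180° to longitude and 90° to latitude: 90.9723, 95.4820.
Field (20°×10°, letters A–R): 90.9723/20 → 4 → E, 95.4820/10 → 9 → J; chars EJ.
Square (2°×1°, digits 0–9): 10.9723/2 → 5, 5.4820/1 → 5; chars 55.
Subsquare (5′×2.5′, letters a–x): 0.9723/0.0833333 → 11 → l, 0.4820/0.0416667 → 11 → l; chars ll.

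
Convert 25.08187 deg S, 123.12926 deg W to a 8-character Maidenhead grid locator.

CG84kw40

Offset from 180°W / 90°S: lon 56.87074°, lat 64.91813°.
Field: lon ⌊56.87074/20⌋ = 2 → C; lat ⌊64.91813/10⌋ = 6 → G.
Square: lon ⌊16.87074/2⌋ = 8; lat ⌊4.91813/1⌋ = 4.
Subsquare: lon ⌊0.87074/0.0833333⌋ = 10 → k; lat ⌊0.91813/0.0416667⌋ = 22 → w.
Extended square: lon ⌊0.03741/0.00833333⌋ = 4; lat ⌊0.00146/0.00416667⌋ = 0.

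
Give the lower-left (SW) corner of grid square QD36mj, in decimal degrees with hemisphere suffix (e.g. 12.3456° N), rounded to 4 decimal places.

53.6250° S, 147.0000° E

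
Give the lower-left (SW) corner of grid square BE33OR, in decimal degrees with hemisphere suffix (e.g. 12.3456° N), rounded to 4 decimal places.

46.2917° S, 152.8333° W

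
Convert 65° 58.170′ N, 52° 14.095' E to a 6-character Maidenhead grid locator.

Offset from 180°W / 90°S: lon 232.2349°, lat 155.9695°.
Field: 232.2349/20 → 11 → L, 155.9695/10 → 15 → P; chars LP.
Square: 12.2349/2 → 6, 5.9695/1 → 5; chars 65.
Subsquare: 0.2349/0.0833333 → 2 → c, 0.9695/0.0416667 → 23 → x; chars cx.

LP65cx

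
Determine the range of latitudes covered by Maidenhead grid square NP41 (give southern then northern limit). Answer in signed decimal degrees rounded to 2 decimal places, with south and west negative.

61.00, 62.00

Field N=13, P=15: +13·20° lon, +15·10° lat → SW at lon 80°, lat 60°.
Square 4, 1: +4·2° lon, +1·1° lat → SW at lon 88°, lat 61°.
Cell spans 2° lon × 1° lat.
south 61.00, north 62.00.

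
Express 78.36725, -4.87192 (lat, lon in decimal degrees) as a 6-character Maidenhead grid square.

IQ78ni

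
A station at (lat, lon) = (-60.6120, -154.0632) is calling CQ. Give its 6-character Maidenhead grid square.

BC29xj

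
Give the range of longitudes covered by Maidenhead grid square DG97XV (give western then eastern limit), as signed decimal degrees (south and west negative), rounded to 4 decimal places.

-100.0833, -100.0000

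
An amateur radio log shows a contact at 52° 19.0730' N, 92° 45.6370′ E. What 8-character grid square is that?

Shift to the Maidenhead origin (180°W, 90°S): lon 272.76062, lat 142.31788.
Field (20°×10°, letters A–R): 272.76062/20 → 13 → N, 142.31788/10 → 14 → O; chars NO.
Square (2°×1°, digits 0–9): 12.76062/2 → 6, 2.31788/1 → 2; chars 62.
Subsquare (5′×2.5′, letters a–x): 0.76062/0.0833333 → 9 → j, 0.31788/0.0416667 → 7 → h; chars jh.
Extended square (30″×15″, digits 0–9): 0.01062/0.00833333 → 1, 0.02622/0.00416667 → 6; chars 16.

NO62jh16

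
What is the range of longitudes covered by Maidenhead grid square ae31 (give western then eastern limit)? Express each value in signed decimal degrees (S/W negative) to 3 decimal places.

Field A=0, E=4: +0·20° lon, +4·10° lat → SW at lon -180°, lat -50°.
Square 3, 1: +3·2° lon, +1·1° lat → SW at lon -174°, lat -49°.
Cell spans 2° lon × 1° lat.
west -174.000, east -172.000.

-174.000, -172.000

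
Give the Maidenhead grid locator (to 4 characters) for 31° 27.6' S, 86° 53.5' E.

NF38

Offset from 180°W / 90°S: lon 266.89°, lat 58.54°.
Field (20°×10°, letters A–R): 266.89/20 → 13 → N, 58.54/10 → 5 → F; chars NF.
Square (2°×1°, digits 0–9): 6.89/2 → 3, 8.54/1 → 8; chars 38.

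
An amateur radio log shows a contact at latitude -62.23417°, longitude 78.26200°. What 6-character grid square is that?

Add 180° to longitude and 90° to latitude: 258.2620, 27.7658.
Field: 258.2620/20 → 12 → M, 27.7658/10 → 2 → C; chars MC.
Square: 18.2620/2 → 9, 7.7658/1 → 7; chars 97.
Subsquare: 0.2620/0.0833333 → 3 → d, 0.7658/0.0416667 → 18 → s; chars ds.

MC97ds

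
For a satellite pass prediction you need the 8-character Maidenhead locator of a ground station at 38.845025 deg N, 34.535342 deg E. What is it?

KM78gu42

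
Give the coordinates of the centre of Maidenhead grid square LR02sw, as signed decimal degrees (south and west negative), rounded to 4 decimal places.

Field L=11, R=17: +11·20° lon, +17·10° lat → SW at lon 40°, lat 80°.
Square 0, 2: +0·2° lon, +2·1° lat → SW at lon 40°, lat 82°.
Subsquare s=18, w=22: +18·0.0833333° lon, +22·0.0416667° lat → SW at lon 41.5°, lat 82.9167°.
Cell spans 0.0833333° lon × 0.0416667° lat. Centre is SW corner plus half of each.
latitude 82.9375, longitude 41.5417.

82.9375, 41.5417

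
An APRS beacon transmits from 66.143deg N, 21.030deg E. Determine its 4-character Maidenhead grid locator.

KP06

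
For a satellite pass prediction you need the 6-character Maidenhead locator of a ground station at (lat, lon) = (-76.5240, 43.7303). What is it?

LB13ul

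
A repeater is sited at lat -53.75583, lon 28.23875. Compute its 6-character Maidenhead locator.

KD46cf

Offset from 180°W / 90°S: lon 208.2388°, lat 36.2442°.
Field: lon ⌊208.2388/20⌋ = 10 → K; lat ⌊36.2442/10⌋ = 3 → D.
Square: lon ⌊8.2388/2⌋ = 4; lat ⌊6.2442/1⌋ = 6.
Subsquare: lon ⌊0.2388/0.0833333⌋ = 2 → c; lat ⌊0.2442/0.0416667⌋ = 5 → f.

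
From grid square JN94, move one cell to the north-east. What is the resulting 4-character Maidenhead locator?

KN05

Longitude square 9; +1 → 10, wraps to 0, carry into field.
Longitude field J = 9; +1 → 10 = K.
Latitude square 4; +1 → 5.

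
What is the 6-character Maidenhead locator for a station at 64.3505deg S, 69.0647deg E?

MC45mp

Offset from 180°W / 90°S: lon 249.0647°, lat 25.6495°.
Field (20°×10°, letters A–R): 249.0647/20 → 12 → M, 25.6495/10 → 2 → C; chars MC.
Square (2°×1°, digits 0–9): 9.0647/2 → 4, 5.6495/1 → 5; chars 45.
Subsquare (5′×2.5′, letters a–x): 1.0647/0.0833333 → 12 → m, 0.6495/0.0416667 → 15 → p; chars mp.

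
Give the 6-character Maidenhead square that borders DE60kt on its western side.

Longitude subsquare k = 10; −1 → 9 = j.
The latitude characters are unchanged.

DE60jt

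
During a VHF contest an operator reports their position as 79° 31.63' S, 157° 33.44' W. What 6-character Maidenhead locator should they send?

BB10fl

Offset from 180°W / 90°S: lon 22.4427°, lat 10.4728°.
Field: lon ⌊22.4427/20⌋ = 1 → B; lat ⌊10.4728/10⌋ = 1 → B.
Square: lon ⌊2.4427/2⌋ = 1; lat ⌊0.4728/1⌋ = 0.
Subsquare: lon ⌊0.4427/0.0833333⌋ = 5 → f; lat ⌊0.4728/0.0416667⌋ = 11 → l.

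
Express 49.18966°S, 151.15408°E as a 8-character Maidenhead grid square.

QE50nt84

Offset from 180°W / 90°S: lon 331.15408°, lat 40.81034°.
Field: lon ⌊331.15408/20⌋ = 16 → Q; lat ⌊40.81034/10⌋ = 4 → E.
Square: lon ⌊11.15408/2⌋ = 5; lat ⌊0.81034/1⌋ = 0.
Subsquare: lon ⌊1.15408/0.0833333⌋ = 13 → n; lat ⌊0.81034/0.0416667⌋ = 19 → t.
Extended square: lon ⌊0.07075/0.00833333⌋ = 8; lat ⌊0.01867/0.00416667⌋ = 4.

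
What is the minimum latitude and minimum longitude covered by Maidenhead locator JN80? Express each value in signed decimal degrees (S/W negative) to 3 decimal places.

40.000, 16.000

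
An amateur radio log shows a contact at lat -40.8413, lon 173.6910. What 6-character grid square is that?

RE69ud

Shift to the Maidenhead origin (180°W, 90°S): lon 353.6910, lat 49.1587.
Field: lon ⌊353.6910/20⌋ = 17 → R; lat ⌊49.1587/10⌋ = 4 → E.
Square: lon ⌊13.6910/2⌋ = 6; lat ⌊9.1587/1⌋ = 9.
Subsquare: lon ⌊1.6910/0.0833333⌋ = 20 → u; lat ⌊0.1587/0.0416667⌋ = 3 → d.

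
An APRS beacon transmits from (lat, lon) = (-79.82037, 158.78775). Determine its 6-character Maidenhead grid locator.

QB90je

Add 180° to longitude and 90° to latitude: 338.7877, 10.1796.
Field (20°×10°, letters A–R): lon ⌊338.7877/20⌋ = 16 → Q; lat ⌊10.1796/10⌋ = 1 → B.
Square (2°×1°, digits 0–9): lon ⌊18.7877/2⌋ = 9; lat ⌊0.1796/1⌋ = 0.
Subsquare (5′×2.5′, letters a–x): lon ⌊0.7877/0.0833333⌋ = 9 → j; lat ⌊0.1796/0.0416667⌋ = 4 → e.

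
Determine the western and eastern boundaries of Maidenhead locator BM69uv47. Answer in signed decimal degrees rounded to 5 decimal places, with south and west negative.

-146.30000, -146.29167

Field B=1, M=12: +1·20° lon, +12·10° lat → SW at lon -160°, lat 30°.
Square 6, 9: +6·2° lon, +9·1° lat → SW at lon -148°, lat 39°.
Subsquare u=20, v=21: +20·0.0833333° lon, +21·0.0416667° lat → SW at lon -146.333°, lat 39.875°.
Extended square 4, 7: +4·0.00833333° lon, +7·0.00416667° lat → SW at lon -146.3°, lat 39.9042°.
Cell spans 0.00833333° lon × 0.00416667° lat.
west -146.30000, east -146.29167.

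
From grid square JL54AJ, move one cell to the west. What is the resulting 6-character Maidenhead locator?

JL44xj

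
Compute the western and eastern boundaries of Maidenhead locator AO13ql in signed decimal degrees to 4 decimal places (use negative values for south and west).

-176.6667, -176.5833

Field A=0, O=14: +0·20° lon, +14·10° lat → SW at lon -180°, lat 50°.
Square 1, 3: +1·2° lon, +3·1° lat → SW at lon -178°, lat 53°.
Subsquare q=16, l=11: +16·0.0833333° lon, +11·0.0416667° lat → SW at lon -176.667°, lat 53.4583°.
Cell spans 0.0833333° lon × 0.0416667° lat.
west -176.6667, east -176.5833.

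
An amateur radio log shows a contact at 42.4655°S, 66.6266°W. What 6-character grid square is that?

FE67qm

Offset from 180°W / 90°S: lon 113.3734°, lat 47.5345°.
Field: lon ⌊113.3734/20⌋ = 5 → F; lat ⌊47.5345/10⌋ = 4 → E.
Square: lon ⌊13.3734/2⌋ = 6; lat ⌊7.5345/1⌋ = 7.
Subsquare: lon ⌊1.3734/0.0833333⌋ = 16 → q; lat ⌊0.5345/0.0416667⌋ = 12 → m.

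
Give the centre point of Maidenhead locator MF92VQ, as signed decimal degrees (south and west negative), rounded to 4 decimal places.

Field M=12, F=5: +12·20° lon, +5·10° lat → SW at lon 60°, lat -40°.
Square 9, 2: +9·2° lon, +2·1° lat → SW at lon 78°, lat -38°.
Subsquare v=21, q=16: +21·0.0833333° lon, +16·0.0416667° lat → SW at lon 79.75°, lat -37.3333°.
Cell spans 0.0833333° lon × 0.0416667° lat. Centre is SW corner plus half of each.
latitude -37.3125, longitude 79.7917.

-37.3125, 79.7917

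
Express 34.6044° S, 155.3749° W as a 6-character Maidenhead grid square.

BF25hj

Offset from 180°W / 90°S: lon 24.6251°, lat 55.3956°.
Field: 24.6251/20 → 1 → B, 55.3956/10 → 5 → F; chars BF.
Square: 4.6251/2 → 2, 5.3956/1 → 5; chars 25.
Subsquare: 0.6251/0.0833333 → 7 → h, 0.3956/0.0416667 → 9 → j; chars hj.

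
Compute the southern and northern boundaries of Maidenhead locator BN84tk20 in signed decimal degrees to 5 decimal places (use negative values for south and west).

44.41667, 44.42083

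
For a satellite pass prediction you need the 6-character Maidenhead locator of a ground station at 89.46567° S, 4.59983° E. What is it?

Offset from 180°W / 90°S: lon 184.5998°, lat 0.5343°.
Field: lon ⌊184.5998/20⌋ = 9 → J; lat ⌊0.5343/10⌋ = 0 → A.
Square: lon ⌊4.5998/2⌋ = 2; lat ⌊0.5343/1⌋ = 0.
Subsquare: lon ⌊0.5998/0.0833333⌋ = 7 → h; lat ⌊0.5343/0.0416667⌋ = 12 → m.

JA20hm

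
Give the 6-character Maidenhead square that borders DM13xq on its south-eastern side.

DM23ap

Longitude subsquare x = 23; +1 → 24, wraps to 0 = a, carry into square.
Longitude square 1; +1 → 2.
Latitude subsquare q = 16; −1 → 15 = p.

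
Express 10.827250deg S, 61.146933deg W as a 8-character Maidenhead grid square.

FH99ke21

Shift to the Maidenhead origin (180°W, 90°S): lon 118.85307, lat 79.17275.
Field (20°×10°, letters A–R): 118.85307/20 → 5 → F, 79.17275/10 → 7 → H; chars FH.
Square (2°×1°, digits 0–9): 18.85307/2 → 9, 9.17275/1 → 9; chars 99.
Subsquare (5′×2.5′, letters a–x): 0.85307/0.0833333 → 10 → k, 0.17275/0.0416667 → 4 → e; chars ke.
Extended square (30″×15″, digits 0–9): 0.01973/0.00833333 → 2, 0.00608/0.00416667 → 1; chars 21.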